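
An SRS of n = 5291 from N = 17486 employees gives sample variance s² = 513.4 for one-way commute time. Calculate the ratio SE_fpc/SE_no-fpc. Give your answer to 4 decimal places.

0.8351

f = n/N = 5291/17486 = 0.30258493.
SE_no-fpc = √(s²/n) = 0.31150072; SE_fpc = √((1−f)s²/n) = 0.26013855.
Ratio = √(1−f) = 0.83511381.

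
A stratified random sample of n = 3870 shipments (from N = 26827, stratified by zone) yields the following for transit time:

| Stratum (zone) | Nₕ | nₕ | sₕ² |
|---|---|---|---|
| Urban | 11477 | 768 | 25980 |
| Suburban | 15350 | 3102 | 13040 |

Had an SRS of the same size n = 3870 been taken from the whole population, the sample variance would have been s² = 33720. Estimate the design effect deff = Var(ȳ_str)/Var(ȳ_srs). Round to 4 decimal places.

0.9221

Var(ȳ_str) = Σ Wₕ²(1−fₕ)sₕ²/nₕ with Wₕ = Nₕ/26827:
  Urban: (11477/26827)²·(1−768/11477)·25980/768 = 5.7771149
  Suburban: (15350/26827)²·(1−3102/15350)·13040/3102 = 1.0981588
  → Var(ȳ_str) = 6.8752737.
Var(ȳ_srs) = (1 − 3870/26827)·33720/3870 = 7.4562357.
deff = 6.8752737 / 7.4562357 = 0.9221.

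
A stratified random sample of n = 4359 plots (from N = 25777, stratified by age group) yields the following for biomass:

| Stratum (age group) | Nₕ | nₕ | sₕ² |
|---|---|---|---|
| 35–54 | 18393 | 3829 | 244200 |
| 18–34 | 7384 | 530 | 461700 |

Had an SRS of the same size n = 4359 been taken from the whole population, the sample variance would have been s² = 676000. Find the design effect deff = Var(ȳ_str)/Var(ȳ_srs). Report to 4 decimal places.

Var(ȳ_str) = Σ Wₕ²(1−fₕ)sₕ²/nₕ with Wₕ = Nₕ/25777:
  35–54: (18393/25777)²·(1−3829/18393)·244200/3829 = 25.711582
  18–34: (7384/25777)²·(1−530/7384)·461700/530 = 66.352158
  → Var(ȳ_str) = 92.06374.
Var(ȳ_srs) = (1 − 4359/25777)·676000/4359 = 128.85651.
deff = 92.06374 / 128.85651 = 0.7145.

0.7145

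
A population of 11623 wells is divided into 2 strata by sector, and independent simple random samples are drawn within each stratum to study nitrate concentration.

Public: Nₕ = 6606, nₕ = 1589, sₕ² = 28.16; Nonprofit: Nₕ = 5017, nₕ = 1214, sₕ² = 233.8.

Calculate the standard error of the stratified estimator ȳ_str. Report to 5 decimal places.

Var(ȳ_str) = Σₕ Wₕ²(1 − fₕ)sₕ²/nₕ with Wₕ = Nₕ/N, N = 11623.
Public: Wₕ = 0.56835585; term = 0.56835585²·(1 − 0.24053890)·28.16/1589 = 0.0043476537.
Nonprofit: Wₕ = 0.43164415; term = 0.43164415²·(1 − 0.24197728)·233.8/1214 = 0.027199428.
Sum = 0.031547082.
SE = √(0.031547082) = 0.17761.

0.17761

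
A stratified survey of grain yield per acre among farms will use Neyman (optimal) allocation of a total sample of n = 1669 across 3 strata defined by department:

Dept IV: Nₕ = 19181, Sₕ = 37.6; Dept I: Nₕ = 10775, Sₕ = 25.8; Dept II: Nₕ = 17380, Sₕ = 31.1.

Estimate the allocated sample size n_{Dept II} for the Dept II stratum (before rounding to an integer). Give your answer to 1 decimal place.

585.9

Neyman allocation: nₕ = n·NₕSₕ / Σⱼ NⱼSⱼ.
Σ NⱼSⱼ = 19181·37.6 + 10775·25.8 + 17380·31.1 = 1.5397186 × 10^6.
n_{Dept II} = 1669·17380·31.1 / (1.5397186 × 10^6) = 585.9.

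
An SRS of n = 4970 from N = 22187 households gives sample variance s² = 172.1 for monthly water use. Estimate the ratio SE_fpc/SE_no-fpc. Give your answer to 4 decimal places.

f = n/N = 4970/22187 = 0.22400505.
SE_no-fpc = √(s²/n) = 0.18608537; SE_fpc = √((1−f)s²/n) = 0.16392368.
Ratio = √(1−f) = 0.88090576.

0.8809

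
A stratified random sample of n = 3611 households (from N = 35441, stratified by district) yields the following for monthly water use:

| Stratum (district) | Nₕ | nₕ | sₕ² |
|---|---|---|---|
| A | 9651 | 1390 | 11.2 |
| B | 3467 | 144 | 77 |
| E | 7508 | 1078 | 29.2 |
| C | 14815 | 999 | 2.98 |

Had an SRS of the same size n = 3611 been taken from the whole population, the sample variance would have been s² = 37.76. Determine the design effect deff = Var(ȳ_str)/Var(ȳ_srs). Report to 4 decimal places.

Var(ȳ_str) = Σ Wₕ²(1−fₕ)sₕ²/nₕ with Wₕ = Nₕ/35441:
  A: (9651/35441)²·(1−1390/9651)·11.2/1390 = 5.1144181 × 10^-4
  B: (3467/35441)²·(1−144/3467)·77/144 = 0.0049045648
  E: (7508/35441)²·(1−1078/7508)·29.2/1078 = 0.0010410879
  C: (14815/35441)²·(1−999/14815)·2.98/999 = 4.8609687 × 10^-4
  → Var(ȳ_str) = 0.0069431914.
Var(ȳ_srs) = (1 − 3611/35441)·37.76/3611 = 0.0093915044.
deff = 0.0069431914 / 0.0093915044 = 0.7393.

0.7393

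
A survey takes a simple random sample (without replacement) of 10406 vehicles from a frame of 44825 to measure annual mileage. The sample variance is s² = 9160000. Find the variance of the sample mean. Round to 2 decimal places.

Under SRS without replacement, Var(ȳ) = (1 − f)·s²/n with f = n/N = 10406/44825 = 0.23214724.
Var(ȳ) = (1 − 0.23214724)·9160000/10406 = 0.76785276·880.26139 = 675.91114.

675.91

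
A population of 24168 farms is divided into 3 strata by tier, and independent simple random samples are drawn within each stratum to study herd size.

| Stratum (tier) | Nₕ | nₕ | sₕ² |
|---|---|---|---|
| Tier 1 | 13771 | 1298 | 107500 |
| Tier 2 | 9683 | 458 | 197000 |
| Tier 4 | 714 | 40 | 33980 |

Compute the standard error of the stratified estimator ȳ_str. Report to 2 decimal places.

Var(ȳ_str) = Σₕ Wₕ²(1 − fₕ)sₕ²/nₕ with Wₕ = Nₕ/N, N = 24168.
Tier 1: Wₕ = 0.56980305; term = 0.56980305²·(1 − 0.09425605)·107500/1298 = 24.355034.
Tier 2: Wₕ = 0.40065376; term = 0.40065376²·(1 − 0.04729939)·197000/458 = 65.780267.
Tier 4: Wₕ = 0.02954320; term = 0.02954320²·(1 − 0.05602241)·33980/40 = 0.69990656.
Sum = 90.835208.
SE = √(90.835208) = 9.53.

9.53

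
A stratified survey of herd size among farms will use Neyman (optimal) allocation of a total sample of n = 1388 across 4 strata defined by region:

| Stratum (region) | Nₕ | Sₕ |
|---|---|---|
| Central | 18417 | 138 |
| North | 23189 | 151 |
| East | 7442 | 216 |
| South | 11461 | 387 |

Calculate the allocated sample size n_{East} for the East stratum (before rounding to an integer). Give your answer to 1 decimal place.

Neyman allocation: nₕ = n·NₕSₕ / Σⱼ NⱼSⱼ.
Σ NⱼSⱼ = 18417·138 + 23189·151 + 7442·216 + 11461·387 = 1.2085964 × 10^7.
n_{East} = 1388·7442·216 / (1.2085964 × 10^7) = 184.6.

184.6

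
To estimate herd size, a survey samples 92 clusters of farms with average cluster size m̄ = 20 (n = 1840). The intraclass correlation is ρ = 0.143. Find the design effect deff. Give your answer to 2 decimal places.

3.72

deff = 1 + (20 − 1)·0.143 = 1 + 2.717 = 3.717.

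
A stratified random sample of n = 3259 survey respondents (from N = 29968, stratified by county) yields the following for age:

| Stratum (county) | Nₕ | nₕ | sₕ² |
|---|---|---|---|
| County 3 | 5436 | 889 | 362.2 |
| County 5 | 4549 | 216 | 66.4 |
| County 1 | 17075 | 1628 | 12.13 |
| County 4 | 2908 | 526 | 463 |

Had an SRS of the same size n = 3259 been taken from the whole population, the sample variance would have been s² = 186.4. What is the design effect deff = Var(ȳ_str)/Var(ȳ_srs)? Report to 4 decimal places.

0.5284

Var(ȳ_str) = Σ Wₕ²(1−fₕ)sₕ²/nₕ with Wₕ = Nₕ/29968:
  County 3: (5436/29968)²·(1−889/5436)·362.2/889 = 0.011213355
  County 5: (4549/29968)²·(1−216/4549)·66.4/216 = 0.006746887
  County 1: (17075/29968)²·(1−1628/17075)·12.13/1628 = 0.002188244
  County 4: (2908/29968)²·(1−526/2908)·463/526 = 0.0067891575
  → Var(ȳ_str) = 0.026937644.
Var(ȳ_srs) = (1 − 3259/29968)·186.4/3259 = 0.050975491.
deff = 0.026937644 / 0.050975491 = 0.5284.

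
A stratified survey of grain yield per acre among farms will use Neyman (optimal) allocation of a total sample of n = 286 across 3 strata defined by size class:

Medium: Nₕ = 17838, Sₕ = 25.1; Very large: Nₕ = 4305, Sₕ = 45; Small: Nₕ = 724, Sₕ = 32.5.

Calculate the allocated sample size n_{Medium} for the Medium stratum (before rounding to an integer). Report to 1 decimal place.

Neyman allocation: nₕ = n·NₕSₕ / Σⱼ NⱼSⱼ.
Σ NⱼSⱼ = 17838·25.1 + 4305·45 + 724·32.5 = 664988.8.
n_{Medium} = 286·17838·25.1 / 664988.8 = 192.6.

192.6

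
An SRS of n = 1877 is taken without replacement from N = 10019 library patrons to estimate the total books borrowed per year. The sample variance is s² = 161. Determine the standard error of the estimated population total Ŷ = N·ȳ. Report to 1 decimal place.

2645.2

Var(Ŷ) = N²·Var(ȳ) = N²·(1 − n/N)·s²/n.
f = 1877/10019 = 0.18734405; Var(ȳ) = 0.81265595·161/1877 = 0.069705705.
Var(Ŷ) = 10019² · 0.069705705 = 6.9970838 × 10^6.
SE(Ŷ) = √(6.9970838 × 10^6) = 2645.2.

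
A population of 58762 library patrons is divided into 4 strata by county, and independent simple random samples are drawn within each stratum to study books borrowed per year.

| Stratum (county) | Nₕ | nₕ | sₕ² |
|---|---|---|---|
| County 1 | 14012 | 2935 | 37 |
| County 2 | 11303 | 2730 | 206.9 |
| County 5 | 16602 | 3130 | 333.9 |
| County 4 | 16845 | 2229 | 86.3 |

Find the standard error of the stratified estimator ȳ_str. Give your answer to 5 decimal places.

Var(ȳ_str) = Σₕ Wₕ²(1 − fₕ)sₕ²/nₕ with Wₕ = Nₕ/N, N = 58762.
County 1: Wₕ = 0.23845342; term = 0.23845342²·(1 − 0.20946332)·37/2935 = 5.6666027 × 10^-4.
County 2: Wₕ = 0.19235220; term = 0.19235220²·(1 − 0.24152880)·206.9/2730 = 0.0021268226.
County 5: Wₕ = 0.28252953; term = 0.28252953²·(1 − 0.18853150)·333.9/3130 = 0.0069098947.
County 4: Wₕ = 0.28666485; term = 0.28666485²·(1 − 0.13232413)·86.3/2229 = 0.0027606232.
Sum = 0.012364001.
SE = √(0.012364001) = 0.11119.

0.11119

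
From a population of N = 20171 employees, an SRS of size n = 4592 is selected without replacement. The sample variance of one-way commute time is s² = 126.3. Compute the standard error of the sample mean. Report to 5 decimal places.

0.14575

Under SRS without replacement, Var(ȳ) = (1 − f)·s²/n with f = n/N = 4592/20171 = 0.22765356.
Var(ȳ) = (1 − 0.22765356)·126.3/4592 = 0.77234644·0.027504355 = 0.021242891.
SE(ȳ) = √(0.021242891) = 0.14575.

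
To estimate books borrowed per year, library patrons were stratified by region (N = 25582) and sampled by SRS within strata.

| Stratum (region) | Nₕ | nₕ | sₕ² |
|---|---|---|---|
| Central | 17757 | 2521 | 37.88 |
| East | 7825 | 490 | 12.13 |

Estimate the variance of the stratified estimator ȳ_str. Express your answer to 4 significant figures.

Var(ȳ_str) = Σₕ Wₕ²(1 − fₕ)sₕ²/nₕ with Wₕ = Nₕ/N, N = 25582.
Central: Wₕ = 0.69412087; term = 0.69412087²·(1 − 0.14197218)·37.88/2521 = 0.0062116746.
East: Wₕ = 0.30587913; term = 0.30587913²·(1 − 0.06261981)·12.13/490 = 0.0021711018.
Sum = 0.0083827764.

0.008383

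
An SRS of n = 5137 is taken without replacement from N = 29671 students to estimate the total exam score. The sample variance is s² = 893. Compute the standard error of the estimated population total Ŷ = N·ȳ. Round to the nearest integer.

Var(Ŷ) = N²·Var(ȳ) = N²·(1 − n/N)·s²/n.
f = 5137/29671 = 0.17313201; Var(ȳ) = 0.82686799·893/5137 = 0.14374014.
Var(Ŷ) = 29671² · 0.14374014 = 1.2654425 × 10^8.
SE(Ŷ) = √(1.2654425 × 10^8) = 11249.

11249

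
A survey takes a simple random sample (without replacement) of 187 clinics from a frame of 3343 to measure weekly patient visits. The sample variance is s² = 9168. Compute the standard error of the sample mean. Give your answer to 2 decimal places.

6.80

Under SRS without replacement, Var(ȳ) = (1 − f)·s²/n with f = n/N = 187/3343 = 0.05593778.
Var(ȳ) = (1 − 0.05593778)·9168/187 = 0.94406222·49.026738 = 46.284291.
SE(ȳ) = √(46.284291) = 6.80.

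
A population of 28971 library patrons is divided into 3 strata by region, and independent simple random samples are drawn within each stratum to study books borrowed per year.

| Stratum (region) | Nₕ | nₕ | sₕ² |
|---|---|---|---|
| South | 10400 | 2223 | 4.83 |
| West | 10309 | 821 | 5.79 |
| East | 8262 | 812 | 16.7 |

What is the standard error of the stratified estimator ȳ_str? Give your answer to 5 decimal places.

0.05050

Var(ȳ_str) = Σₕ Wₕ²(1 − fₕ)sₕ²/nₕ with Wₕ = Nₕ/N, N = 28971.
South: Wₕ = 0.35897967; term = 0.35897967²·(1 − 0.21375000)·4.83/2223 = 2.201446 × 10^-4.
West: Wₕ = 0.35583860; term = 0.35583860²·(1 − 0.07963915)·5.79/821 = 8.2186342 × 10^-4.
East: Wₕ = 0.28518173; term = 0.28518173²·(1 − 0.09828129)·16.7/812 = 0.0015082556.
Sum = 0.0025502636.
SE = √(0.0025502636) = 0.05050.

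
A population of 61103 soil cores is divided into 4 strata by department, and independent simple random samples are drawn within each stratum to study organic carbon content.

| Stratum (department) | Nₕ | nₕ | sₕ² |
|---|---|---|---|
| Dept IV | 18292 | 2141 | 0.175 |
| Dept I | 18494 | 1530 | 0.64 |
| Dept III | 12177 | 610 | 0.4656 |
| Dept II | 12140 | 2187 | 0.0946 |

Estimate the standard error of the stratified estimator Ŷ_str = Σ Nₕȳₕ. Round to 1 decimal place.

517.8

Var(Ŷ_str) = Σₕ Nₕ²(1 − fₕ)sₕ²/nₕ.
Dept IV: 18292²·(1 − 2141/18292)·0.175/2141 = 24148.046.
Dept I: 18494²·(1 − 1530/18494)·0.64/1530 = 131234.39.
Dept III: 12177²·(1 − 610/12177)·0.4656/610 = 107508.84.
Dept II: 12140²·(1 − 2187/12140)·0.0946/2187 = 5226.5492.
Sum = 268117.83.
SE = √(268117.83) = 517.8.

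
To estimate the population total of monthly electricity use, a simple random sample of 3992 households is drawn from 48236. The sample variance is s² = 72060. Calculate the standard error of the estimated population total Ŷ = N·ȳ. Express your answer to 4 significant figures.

196300

Var(Ŷ) = N²·Var(ȳ) = N²·(1 − n/N)·s²/n.
f = 3992/48236 = 0.08275976; Var(ȳ) = 0.91724024·72060/3992 = 16.557197.
Var(Ŷ) = 48236² · 16.557197 = 3.8523824 × 10^10.
SE(Ŷ) = √(3.8523824 × 10^10) = 196300.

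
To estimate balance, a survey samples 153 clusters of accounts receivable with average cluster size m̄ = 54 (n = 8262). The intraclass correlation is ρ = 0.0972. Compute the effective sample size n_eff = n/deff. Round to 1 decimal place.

1343.1

deff = 1 + (54 − 1)·0.0972 = 1 + 5.1516 = 6.1516.
n_eff = 8262 / 6.1516 = 1343.1.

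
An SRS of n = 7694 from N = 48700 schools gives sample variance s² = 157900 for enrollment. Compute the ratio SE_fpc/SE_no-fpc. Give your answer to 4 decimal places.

f = n/N = 7694/48700 = 0.15798768.
SE_no-fpc = √(s²/n) = 4.5301749; SE_fpc = √((1−f)s²/n) = 4.1569442.
Ratio = √(1−f) = 0.91761229.

0.9176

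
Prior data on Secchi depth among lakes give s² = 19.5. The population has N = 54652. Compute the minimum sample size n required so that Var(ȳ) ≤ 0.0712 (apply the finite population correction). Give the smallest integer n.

Without fpc, n₀ = s²/D = 19.5/0.0712 = 273.8764.
With fpc, (1 − n/N)·s²/n ≤ D requires n ≥ n₀/(1 + n₀/N) = 273.8764/(1 + 273.8764/54652) = 272.5108.
Rounding up, n = 273.

273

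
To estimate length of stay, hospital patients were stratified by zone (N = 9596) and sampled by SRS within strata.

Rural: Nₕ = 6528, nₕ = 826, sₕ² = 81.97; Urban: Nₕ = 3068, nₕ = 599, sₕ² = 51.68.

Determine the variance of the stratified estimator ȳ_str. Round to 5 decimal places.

0.04721

Var(ȳ_str) = Σₕ Wₕ²(1 − fₕ)sₕ²/nₕ with Wₕ = Nₕ/N, N = 9596.
Rural: Wₕ = 0.68028345; term = 0.68028345²·(1 − 0.12653186)·81.97/826 = 0.040114536.
Urban: Wₕ = 0.31971655; term = 0.31971655²·(1 − 0.19524120)·51.68/599 = 0.0070972753.
Sum = 0.047211811.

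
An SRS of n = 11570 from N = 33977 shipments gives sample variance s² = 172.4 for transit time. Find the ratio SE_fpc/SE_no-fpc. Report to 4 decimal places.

f = n/N = 11570/33977 = 0.34052447.
SE_no-fpc = √(s²/n) = 0.12206803; SE_fpc = √((1−f)s²/n) = 0.09912913.
Ratio = √(1−f) = 0.81208099.

0.8121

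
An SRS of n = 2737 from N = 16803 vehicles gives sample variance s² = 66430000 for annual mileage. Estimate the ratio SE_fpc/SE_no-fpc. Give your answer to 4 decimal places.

f = n/N = 2737/16803 = 0.16288758.
SE_no-fpc = √(s²/n) = 155.79185; SE_fpc = √((1−f)s²/n) = 142.53996.
Ratio = √(1−f) = 0.91493848.

0.9149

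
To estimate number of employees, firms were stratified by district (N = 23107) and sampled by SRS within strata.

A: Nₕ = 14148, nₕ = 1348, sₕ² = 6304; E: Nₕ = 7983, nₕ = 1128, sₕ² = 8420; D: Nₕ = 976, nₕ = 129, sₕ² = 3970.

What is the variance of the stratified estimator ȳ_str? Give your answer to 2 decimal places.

Var(ȳ_str) = Σₕ Wₕ²(1 − fₕ)sₕ²/nₕ with Wₕ = Nₕ/N, N = 23107.
A: Wₕ = 0.61228199; term = 0.61228199²·(1 − 0.09527848)·6304/1348 = 1.5861498.
E: Wₕ = 0.34547972; term = 0.34547972²·(1 − 0.14130026)·8420/1128 = 0.76504935.
D: Wₕ = 0.04223828; term = 0.04223828²·(1 − 0.13217213)·3970/129 = 0.047648244.
Sum = 2.3988474.

2.40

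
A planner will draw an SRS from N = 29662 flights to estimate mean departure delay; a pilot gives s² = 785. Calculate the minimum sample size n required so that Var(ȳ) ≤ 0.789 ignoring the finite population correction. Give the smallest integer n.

995

Without fpc, n₀ = s²/D = 785/0.789 = 994.9303.
Rounding up, n = 995.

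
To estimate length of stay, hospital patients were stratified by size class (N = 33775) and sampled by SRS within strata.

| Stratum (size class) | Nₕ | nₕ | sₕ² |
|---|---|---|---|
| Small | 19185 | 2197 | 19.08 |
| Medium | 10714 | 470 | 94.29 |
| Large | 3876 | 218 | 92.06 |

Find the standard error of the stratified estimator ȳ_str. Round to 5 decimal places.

Var(ȳ_str) = Σₕ Wₕ²(1 − fₕ)sₕ²/nₕ with Wₕ = Nₕ/N, N = 33775.
Small: Wₕ = 0.56802369; term = 0.56802369²·(1 − 0.11451655)·19.08/2197 = 0.0024811993.
Medium: Wₕ = 0.31721688; term = 0.31721688²·(1 − 0.04386784)·94.29/470 = 0.019301821.
Large: Wₕ = 0.11475944; term = 0.11475944²·(1 − 0.05624355)·92.06/218 = 0.0052486937.
Sum = 0.027031714.
SE = √(0.027031714) = 0.16441.

0.16441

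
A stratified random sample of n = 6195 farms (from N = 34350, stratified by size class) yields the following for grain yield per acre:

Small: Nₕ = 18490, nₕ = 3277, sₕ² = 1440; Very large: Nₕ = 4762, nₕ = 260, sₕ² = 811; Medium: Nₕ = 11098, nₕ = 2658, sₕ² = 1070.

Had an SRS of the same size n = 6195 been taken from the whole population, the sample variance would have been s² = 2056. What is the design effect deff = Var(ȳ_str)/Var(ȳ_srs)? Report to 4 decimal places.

0.7109

Var(ȳ_str) = Σ Wₕ²(1−fₕ)sₕ²/nₕ with Wₕ = Nₕ/34350:
  Small: (18490/34350)²·(1−3277/18490)·1440/3277 = 0.10475731
  Very large: (4762/34350)²·(1−260/4762)·811/260 = 0.056674658
  Medium: (11098/34350)²·(1−2658/11098)·1070/2658 = 0.031956741
  → Var(ȳ_str) = 0.19338871.
Var(ȳ_srs) = (1 − 6195/34350)·2056/6195 = 0.27202611.
deff = 0.19338871 / 0.27202611 = 0.7109.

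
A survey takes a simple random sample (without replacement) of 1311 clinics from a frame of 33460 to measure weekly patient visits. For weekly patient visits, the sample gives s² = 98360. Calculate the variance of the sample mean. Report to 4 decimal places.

72.0871

Under SRS without replacement, Var(ȳ) = (1 − f)·s²/n with f = n/N = 1311/33460 = 0.03918111.
Var(ȳ) = (1 − 0.03918111)·98360/1311 = 0.96081889·75.026697 = 72.087068.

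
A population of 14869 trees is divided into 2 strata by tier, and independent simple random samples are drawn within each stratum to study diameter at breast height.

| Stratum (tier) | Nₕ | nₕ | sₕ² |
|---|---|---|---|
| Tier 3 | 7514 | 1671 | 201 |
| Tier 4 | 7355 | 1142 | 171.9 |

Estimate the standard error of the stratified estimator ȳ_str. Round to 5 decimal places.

Var(ȳ_str) = Σₕ Wₕ²(1 − fₕ)sₕ²/nₕ with Wₕ = Nₕ/N, N = 14869.
Tier 3: Wₕ = 0.50534669; term = 0.50534669²·(1 − 0.22238488)·201/1671 = 0.023887085.
Tier 4: Wₕ = 0.49465331; term = 0.49465331²·(1 − 0.15526852)·171.9/1142 = 0.031112168.
Sum = 0.054999253.
SE = √(0.054999253) = 0.23452.

0.23452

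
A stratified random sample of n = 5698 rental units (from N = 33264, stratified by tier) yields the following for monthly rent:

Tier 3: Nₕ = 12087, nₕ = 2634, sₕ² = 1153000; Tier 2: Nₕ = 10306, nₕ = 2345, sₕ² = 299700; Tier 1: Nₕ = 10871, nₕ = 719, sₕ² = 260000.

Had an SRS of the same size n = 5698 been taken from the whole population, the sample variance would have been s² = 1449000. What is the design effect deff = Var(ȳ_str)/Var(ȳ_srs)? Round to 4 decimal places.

0.4306

Var(ȳ_str) = Σ Wₕ²(1−fₕ)sₕ²/nₕ with Wₕ = Nₕ/33264:
  Tier 3: (12087/33264)²·(1−2634/12087)·1153000/2634 = 45.201492
  Tier 2: (10306/33264)²·(1−2345/10306)·299700/2345 = 9.4766036
  Tier 1: (10871/33264)²·(1−719/10871)·260000/719 = 36.067548
  → Var(ȳ_str) = 90.745644.
Var(ȳ_srs) = (1 − 5698/33264)·1449000/5698 = 210.73915.
deff = 90.745644 / 210.73915 = 0.4306.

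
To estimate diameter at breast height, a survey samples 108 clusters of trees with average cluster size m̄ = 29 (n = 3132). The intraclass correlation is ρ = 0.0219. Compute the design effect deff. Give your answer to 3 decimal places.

deff = 1 + (29 − 1)·0.0219 = 1 + 0.6132 = 1.6132.

1.613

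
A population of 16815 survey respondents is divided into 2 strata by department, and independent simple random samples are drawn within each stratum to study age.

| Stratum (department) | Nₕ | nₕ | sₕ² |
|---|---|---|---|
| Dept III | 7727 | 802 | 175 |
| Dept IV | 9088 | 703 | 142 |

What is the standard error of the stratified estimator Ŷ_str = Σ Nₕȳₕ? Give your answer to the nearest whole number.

5203

Var(Ŷ_str) = Σₕ Nₕ²(1 − fₕ)sₕ²/nₕ.
Dept III: 7727²·(1 − 802/7727)·175/802 = 1.1676008 × 10^7.
Dept IV: 9088²·(1 − 703/9088)·142/703 = 1.5392331 × 10^7.
Sum = 2.7068339 × 10^7.
SE = √(2.7068339 × 10^7) = 5203.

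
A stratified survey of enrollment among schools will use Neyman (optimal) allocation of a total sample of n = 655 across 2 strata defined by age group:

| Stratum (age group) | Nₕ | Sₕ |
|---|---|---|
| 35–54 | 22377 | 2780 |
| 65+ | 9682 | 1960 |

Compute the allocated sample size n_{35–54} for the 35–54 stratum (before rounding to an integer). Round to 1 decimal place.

Neyman allocation: nₕ = n·NₕSₕ / Σⱼ NⱼSⱼ.
Σ NⱼSⱼ = 22377·2780 + 9682·1960 = 8.118478 × 10^7.
n_{35–54} = 655·22377·2780 / (8.118478 × 10^7) = 501.9.

501.9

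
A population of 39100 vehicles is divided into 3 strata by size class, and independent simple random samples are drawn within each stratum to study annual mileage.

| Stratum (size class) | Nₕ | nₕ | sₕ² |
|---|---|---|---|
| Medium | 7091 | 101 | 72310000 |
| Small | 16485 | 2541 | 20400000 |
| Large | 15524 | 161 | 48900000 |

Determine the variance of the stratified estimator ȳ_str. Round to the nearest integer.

Var(ȳ_str) = Σₕ Wₕ²(1 − fₕ)sₕ²/nₕ with Wₕ = Nₕ/N, N = 39100.
Medium: Wₕ = 0.18135550; term = 0.18135550²·(1 − 0.01424341)·72310000/101 = 23211.763.
Small: Wₕ = 0.42161125; term = 0.42161125²·(1 − 0.15414013)·20400000/2541 = 1207.1141.
Large: Wₕ = 0.39703325; term = 0.39703325²·(1 − 0.01037104)·48900000/161 = 47381.536.
Sum = 71800.413.

71800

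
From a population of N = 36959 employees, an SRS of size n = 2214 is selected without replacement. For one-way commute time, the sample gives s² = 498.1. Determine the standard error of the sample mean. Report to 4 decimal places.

Under SRS without replacement, Var(ȳ) = (1 − f)·s²/n with f = n/N = 2214/36959 = 0.05990422.
Var(ȳ) = (1 − 0.05990422)·498.1/2214 = 0.94009578·0.22497742 = 0.21150032.
SE(ȳ) = √(0.21150032) = 0.4599.

0.4599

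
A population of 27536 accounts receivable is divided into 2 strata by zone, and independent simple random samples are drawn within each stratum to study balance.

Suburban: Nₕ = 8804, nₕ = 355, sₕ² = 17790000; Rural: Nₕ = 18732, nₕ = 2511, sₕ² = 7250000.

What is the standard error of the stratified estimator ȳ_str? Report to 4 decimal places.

77.9312

Var(ȳ_str) = Σₕ Wₕ²(1 − fₕ)sₕ²/nₕ with Wₕ = Nₕ/N, N = 27536.
Suburban: Wₕ = 0.31972690; term = 0.31972690²·(1 − 0.04032258)·17790000/355 = 4916.2191.
Rural: Wₕ = 0.68027310; term = 0.68027310²·(1 − 0.13404869)·7250000/2511 = 1157.048.
Sum = 6073.2671.
SE = √(6073.2671) = 77.9312.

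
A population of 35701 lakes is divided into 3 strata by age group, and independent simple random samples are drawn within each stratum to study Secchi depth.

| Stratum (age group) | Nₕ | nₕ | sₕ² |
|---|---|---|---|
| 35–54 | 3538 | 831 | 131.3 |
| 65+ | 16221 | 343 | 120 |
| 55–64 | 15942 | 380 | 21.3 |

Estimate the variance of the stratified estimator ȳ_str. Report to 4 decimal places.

Var(ȳ_str) = Σₕ Wₕ²(1 − fₕ)sₕ²/nₕ with Wₕ = Nₕ/N, N = 35701.
35–54: Wₕ = 0.09910087; term = 0.09910087²·(1 − 0.23487846)·131.3/831 = 0.0011872687.
65+: Wₕ = 0.45435702; term = 0.45435702²·(1 − 0.02114543)·120/343 = 0.070696805.
55–64: Wₕ = 0.44654211; term = 0.44654211²·(1 − 0.02383641)·21.3/380 = 0.01091047.
Sum = 0.082794544.

0.0828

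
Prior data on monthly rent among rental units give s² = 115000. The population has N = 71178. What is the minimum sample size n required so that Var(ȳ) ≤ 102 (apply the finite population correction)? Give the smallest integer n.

1110

Without fpc, n₀ = s²/D = 115000/102 = 1127.4510.
With fpc, (1 − n/N)·s²/n ≤ D requires n ≥ n₀/(1 + n₀/N) = 1127.4510/(1 + 1127.4510/71178) = 1109.8708.
Rounding up, n = 1110.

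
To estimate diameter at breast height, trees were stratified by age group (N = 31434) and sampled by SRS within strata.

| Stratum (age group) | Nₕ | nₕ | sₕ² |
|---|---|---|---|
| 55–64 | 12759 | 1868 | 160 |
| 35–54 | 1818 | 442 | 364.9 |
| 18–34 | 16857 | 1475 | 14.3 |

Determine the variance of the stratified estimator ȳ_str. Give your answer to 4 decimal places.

Var(ȳ_str) = Σₕ Wₕ²(1 − fₕ)sₕ²/nₕ with Wₕ = Nₕ/N, N = 31434.
55–64: Wₕ = 0.40589807; term = 0.40589807²·(1 − 0.14640646)·160/1868 = 0.012045594.
35–54: Wₕ = 0.05783546; term = 0.05783546²·(1 − 0.24312431)·364.9/442 = 0.0020900882.
18–34: Wₕ = 0.53626646; term = 0.53626646²·(1 − 0.08750074)·14.3/1475 = 0.0025441213.
Sum = 0.016679804.

0.0167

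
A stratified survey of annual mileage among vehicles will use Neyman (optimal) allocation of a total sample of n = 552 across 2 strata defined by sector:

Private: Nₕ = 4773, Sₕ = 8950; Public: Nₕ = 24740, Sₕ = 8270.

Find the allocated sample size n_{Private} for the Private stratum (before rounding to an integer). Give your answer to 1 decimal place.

95.3

Neyman allocation: nₕ = n·NₕSₕ / Σⱼ NⱼSⱼ.
Σ NⱼSⱼ = 4773·8950 + 24740·8270 = 2.4731815 × 10^8.
n_{Private} = 552·4773·8950 / (2.4731815 × 10^8) = 95.3.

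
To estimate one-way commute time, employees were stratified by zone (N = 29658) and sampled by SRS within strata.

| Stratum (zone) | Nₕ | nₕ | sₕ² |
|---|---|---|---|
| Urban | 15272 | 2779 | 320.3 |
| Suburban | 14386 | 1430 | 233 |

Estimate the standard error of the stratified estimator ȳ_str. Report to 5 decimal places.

0.24398

Var(ȳ_str) = Σₕ Wₕ²(1 − fₕ)sₕ²/nₕ with Wₕ = Nₕ/N, N = 29658.
Urban: Wₕ = 0.51493695; term = 0.51493695²·(1 − 0.18196700)·320.3/2779 = 0.025000421.
Suburban: Wₕ = 0.48506305; term = 0.48506305²·(1 − 0.09940220)·233/1430 = 0.034526071.
Sum = 0.059526492.
SE = √(0.059526492) = 0.24398.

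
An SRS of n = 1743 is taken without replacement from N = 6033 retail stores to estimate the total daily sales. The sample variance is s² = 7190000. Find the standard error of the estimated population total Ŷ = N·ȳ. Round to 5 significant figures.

326750

Var(Ŷ) = N²·Var(ȳ) = N²·(1 − n/N)·s²/n.
f = 1743/6033 = 0.28891099; Var(ȳ) = 0.71108901·7190000/1743 = 2933.2932.
Var(Ŷ) = 6033² · 2933.2932 = 1.0676333 × 10^11.
SE(Ŷ) = √(1.0676333 × 10^11) = 326750.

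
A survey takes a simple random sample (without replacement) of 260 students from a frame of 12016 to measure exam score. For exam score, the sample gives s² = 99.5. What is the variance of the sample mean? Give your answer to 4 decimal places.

Under SRS without replacement, Var(ȳ) = (1 − f)·s²/n with f = n/N = 260/12016 = 0.02163782.
Var(ȳ) = (1 − 0.02163782)·99.5/260 = 0.97836218·0.38269231 = 0.37441168.

0.3744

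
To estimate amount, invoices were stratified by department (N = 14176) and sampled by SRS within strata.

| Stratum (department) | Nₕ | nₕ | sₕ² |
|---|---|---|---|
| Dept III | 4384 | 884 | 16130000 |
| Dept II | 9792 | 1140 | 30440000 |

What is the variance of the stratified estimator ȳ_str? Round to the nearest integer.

12650

Var(ȳ_str) = Σₕ Wₕ²(1 − fₕ)sₕ²/nₕ with Wₕ = Nₕ/N, N = 14176.
Dept III: Wₕ = 0.30925508; term = 0.30925508²·(1 − 0.20164234)·16130000/884 = 1393.1994.
Dept II: Wₕ = 0.69074492; term = 0.69074492²·(1 − 0.11642157)·30440000/1140 = 11256.939.
Sum = 12650.138.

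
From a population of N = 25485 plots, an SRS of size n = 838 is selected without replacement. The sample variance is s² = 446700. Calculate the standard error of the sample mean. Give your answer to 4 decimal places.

Under SRS without replacement, Var(ȳ) = (1 − f)·s²/n with f = n/N = 838/25485 = 0.03288209.
Var(ȳ) = (1 − 0.03288209)·446700/838 = 0.96711791·533.05489 = 515.52693.
SE(ȳ) = √(515.52693) = 22.7052.

22.7052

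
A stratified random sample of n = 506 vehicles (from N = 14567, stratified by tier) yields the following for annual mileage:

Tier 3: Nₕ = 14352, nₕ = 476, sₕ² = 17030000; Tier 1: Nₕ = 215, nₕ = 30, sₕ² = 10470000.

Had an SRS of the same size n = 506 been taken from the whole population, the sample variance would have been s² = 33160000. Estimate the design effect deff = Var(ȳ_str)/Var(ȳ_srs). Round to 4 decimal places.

Var(ȳ_str) = Σ Wₕ²(1−fₕ)sₕ²/nₕ with Wₕ = Nₕ/14567:
  Tier 3: (14352/14567)²·(1−476/14352)·17030000/476 = 33577.176
  Tier 1: (215/14567)²·(1−30/215)·10470000/30 = 65.417716
  → Var(ȳ_str) = 33642.594.
Var(ȳ_srs) = (1 − 506/14567)·33160000/506 = 63257.219.
deff = 33642.594 / 63257.219 = 0.5318.

0.5318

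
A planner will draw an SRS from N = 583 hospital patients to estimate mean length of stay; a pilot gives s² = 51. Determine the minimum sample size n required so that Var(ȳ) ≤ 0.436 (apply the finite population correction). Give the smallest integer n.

98

Without fpc, n₀ = s²/D = 51/0.436 = 116.9725.
With fpc, (1 − n/N)·s²/n ≤ D requires n ≥ n₀/(1 + n₀/N) = 116.9725/(1 + 116.9725/583) = 97.4252.
Rounding up, n = 98.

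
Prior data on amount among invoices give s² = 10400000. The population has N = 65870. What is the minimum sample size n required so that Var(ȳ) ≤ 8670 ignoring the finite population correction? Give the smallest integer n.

Without fpc, n₀ = s²/D = 10400000/8670 = 1199.5386.
Rounding up, n = 1200.

1200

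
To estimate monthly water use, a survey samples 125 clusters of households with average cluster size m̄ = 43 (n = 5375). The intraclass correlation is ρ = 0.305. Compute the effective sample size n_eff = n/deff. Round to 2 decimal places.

deff = 1 + (43 − 1)·0.305 = 1 + 12.81 = 13.81.
n_eff = 5375 / 13.81 = 389.21.

389.21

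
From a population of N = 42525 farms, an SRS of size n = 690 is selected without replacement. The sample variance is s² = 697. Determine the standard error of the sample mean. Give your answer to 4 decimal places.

0.9969

Under SRS without replacement, Var(ȳ) = (1 − f)·s²/n with f = n/N = 690/42525 = 0.01622575.
Var(ȳ) = (1 − 0.01622575)·697/690 = 0.98377425·1.0101449 = 0.99375457.
SE(ȳ) = √(0.99375457) = 0.9969.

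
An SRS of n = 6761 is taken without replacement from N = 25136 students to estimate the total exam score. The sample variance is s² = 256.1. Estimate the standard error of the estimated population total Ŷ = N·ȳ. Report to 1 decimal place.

4182.7

Var(Ŷ) = N²·Var(ȳ) = N²·(1 − n/N)·s²/n.
f = 6761/25136 = 0.26897677; Var(ȳ) = 0.73102323·256.1/6761 = 0.027690438.
Var(Ŷ) = 25136² · 0.027690438 = 1.7495331 × 10^7.
SE(Ŷ) = √(1.7495331 × 10^7) = 4182.7.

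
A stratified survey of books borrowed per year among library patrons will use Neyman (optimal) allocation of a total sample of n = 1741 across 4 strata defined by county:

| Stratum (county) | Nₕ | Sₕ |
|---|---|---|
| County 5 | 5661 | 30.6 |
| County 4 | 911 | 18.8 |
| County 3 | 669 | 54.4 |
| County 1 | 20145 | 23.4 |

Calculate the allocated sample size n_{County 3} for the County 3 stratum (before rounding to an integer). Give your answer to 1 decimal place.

Neyman allocation: nₕ = n·NₕSₕ / Σⱼ NⱼSⱼ.
Σ NⱼSⱼ = 5661·30.6 + 911·18.8 + 669·54.4 + 20145·23.4 = 698140.
n_{County 3} = 1741·669·54.4 / 698140 = 90.8.

90.8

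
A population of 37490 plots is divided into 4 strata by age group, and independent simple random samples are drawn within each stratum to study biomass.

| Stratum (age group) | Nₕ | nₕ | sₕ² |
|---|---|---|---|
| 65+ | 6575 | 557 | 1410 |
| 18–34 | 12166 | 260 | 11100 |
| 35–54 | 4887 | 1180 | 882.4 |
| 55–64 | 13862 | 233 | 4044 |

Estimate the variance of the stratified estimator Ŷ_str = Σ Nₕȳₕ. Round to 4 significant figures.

9.577 × 10^9

Var(Ŷ_str) = Σₕ Nₕ²(1 − fₕ)sₕ²/nₕ.
65+: 6575²·(1 − 557/6575)·1410/557 = 1.0016405 × 10^8.
18–34: 12166²·(1 − 260/12166)·11100/260 = 6.1839123 × 10^9.
35–54: 4887²·(1 − 1180/4887)·882.4/1180 = 1.3547165 × 10^7.
55–64: 13862²·(1 − 233/13862)·4044/233 = 3.2790279 × 10^9.
Sum = 9.5766514 × 10^9.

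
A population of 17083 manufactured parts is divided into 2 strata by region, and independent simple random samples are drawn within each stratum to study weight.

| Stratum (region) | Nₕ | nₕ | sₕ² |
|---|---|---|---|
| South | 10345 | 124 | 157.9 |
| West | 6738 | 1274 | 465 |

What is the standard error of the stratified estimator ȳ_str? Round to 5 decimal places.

0.71234

Var(ȳ_str) = Σₕ Wₕ²(1 − fₕ)sₕ²/nₕ with Wₕ = Nₕ/N, N = 17083.
South: Wₕ = 0.60557279; term = 0.60557279²·(1 − 0.01198647)·157.9/124 = 0.46137711.
West: Wₕ = 0.39442721; term = 0.39442721²·(1 − 0.18907688)·465/1274 = 0.046046533.
Sum = 0.50742364.
SE = √(0.50742364) = 0.71234.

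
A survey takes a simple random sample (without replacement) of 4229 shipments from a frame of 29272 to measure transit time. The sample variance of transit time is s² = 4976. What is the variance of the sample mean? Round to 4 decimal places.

1.0066

Under SRS without replacement, Var(ȳ) = (1 − f)·s²/n with f = n/N = 4229/29272 = 0.14447253.
Var(ȳ) = (1 − 0.14447253)·4976/4229 = 0.85552747·1.1766375 = 1.0066457.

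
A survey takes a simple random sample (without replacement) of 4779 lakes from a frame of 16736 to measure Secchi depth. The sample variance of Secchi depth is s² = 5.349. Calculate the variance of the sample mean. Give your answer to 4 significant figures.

Under SRS without replacement, Var(ȳ) = (1 − f)·s²/n with f = n/N = 4779/16736 = 0.28555210.
Var(ȳ) = (1 − 0.28555210)·5.349/4779 = 0.71444790·0.0011192718 = 7.9966139 × 10^-4.

7.997 × 10^-4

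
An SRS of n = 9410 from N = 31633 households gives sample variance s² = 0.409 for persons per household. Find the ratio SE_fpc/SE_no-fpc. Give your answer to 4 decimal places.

0.8382

f = n/N = 9410/31633 = 0.29747416.
SE_no-fpc = √(s²/n) = 0.0065927536; SE_fpc = √((1−f)s²/n) = 0.005525836.
Ratio = √(1−f) = 0.83816815.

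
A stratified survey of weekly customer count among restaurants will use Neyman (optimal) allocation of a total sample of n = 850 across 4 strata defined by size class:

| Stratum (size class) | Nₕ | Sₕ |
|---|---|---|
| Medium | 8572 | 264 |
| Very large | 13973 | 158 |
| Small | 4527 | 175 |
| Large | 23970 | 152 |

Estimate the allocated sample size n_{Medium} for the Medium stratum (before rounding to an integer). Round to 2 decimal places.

215.97

Neyman allocation: nₕ = n·NₕSₕ / Σⱼ NⱼSⱼ.
Σ NⱼSⱼ = 8572·264 + 13973·158 + 4527·175 + 23970·152 = 8.906407 × 10^6.
n_{Medium} = 850·8572·264 / (8.906407 × 10^6) = 215.97.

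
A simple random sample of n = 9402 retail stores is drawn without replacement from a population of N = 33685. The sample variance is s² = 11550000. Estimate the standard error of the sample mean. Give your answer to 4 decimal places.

29.7587

Under SRS without replacement, Var(ȳ) = (1 − f)·s²/n with f = n/N = 9402/33685 = 0.27911533.
Var(ȳ) = (1 − 0.27911533)·11550000/9402 = 0.72088467·1228.462 = 885.57944.
SE(ȳ) = √(885.57944) = 29.7587.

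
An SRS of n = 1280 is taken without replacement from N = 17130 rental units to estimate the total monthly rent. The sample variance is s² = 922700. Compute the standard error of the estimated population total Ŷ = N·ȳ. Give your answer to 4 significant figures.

442400

Var(Ŷ) = N²·Var(ȳ) = N²·(1 − n/N)·s²/n.
f = 1280/17130 = 0.07472271; Var(ȳ) = 0.92527729·922700/1280 = 666.99481.
Var(Ŷ) = 17130² · 666.99481 = 1.9572089 × 10^11.
SE(Ŷ) = √(1.9572089 × 10^11) = 442400.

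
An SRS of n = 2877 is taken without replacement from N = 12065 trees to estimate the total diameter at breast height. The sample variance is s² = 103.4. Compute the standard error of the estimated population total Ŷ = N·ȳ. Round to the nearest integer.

1996

Var(Ŷ) = N²·Var(ȳ) = N²·(1 − n/N)·s²/n.
f = 2877/12065 = 0.23845835; Var(ȳ) = 0.76154165·103.4/2877 = 0.027369971.
Var(Ŷ) = 12065² · 0.027369971 = 3.9840886 × 10^6.
SE(Ŷ) = √(3.9840886 × 10^6) = 1996.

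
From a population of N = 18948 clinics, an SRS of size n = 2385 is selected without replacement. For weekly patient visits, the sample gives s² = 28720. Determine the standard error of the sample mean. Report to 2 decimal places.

Under SRS without replacement, Var(ȳ) = (1 − f)·s²/n with f = n/N = 2385/18948 = 0.12587080.
Var(ȳ) = (1 − 0.12587080)·28720/2385 = 0.87412920·12.041929 = 10.526201.
SE(ȳ) = √(10.526201) = 3.24.

3.24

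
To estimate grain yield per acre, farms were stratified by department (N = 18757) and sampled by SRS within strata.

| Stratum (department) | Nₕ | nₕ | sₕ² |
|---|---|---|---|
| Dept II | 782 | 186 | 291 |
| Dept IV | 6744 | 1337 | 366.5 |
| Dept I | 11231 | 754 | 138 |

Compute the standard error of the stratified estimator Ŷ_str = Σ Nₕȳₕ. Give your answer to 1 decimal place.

5679.9

Var(Ŷ_str) = Σₕ Nₕ²(1 − fₕ)sₕ²/nₕ.
Dept II: 782²·(1 − 186/782)·291/186 = 729177.16.
Dept IV: 6744²·(1 − 1337/6744)·366.5/1337 = 9.9957757 × 10^6.
Dept I: 11231²·(1 − 754/11231)·138/754 = 2.1535904 × 10^7.
Sum = 3.2260857 × 10^7.
SE = √(3.2260857 × 10^7) = 5679.9.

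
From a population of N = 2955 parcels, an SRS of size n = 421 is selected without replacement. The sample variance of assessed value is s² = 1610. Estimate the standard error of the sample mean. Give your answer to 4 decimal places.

1.8109

Under SRS without replacement, Var(ȳ) = (1 − f)·s²/n with f = n/N = 421/2955 = 0.14247039.
Var(ȳ) = (1 − 0.14247039)·1610/421 = 0.85752961·3.824228 = 3.2793888.
SE(ȳ) = √(3.2793888) = 1.8109.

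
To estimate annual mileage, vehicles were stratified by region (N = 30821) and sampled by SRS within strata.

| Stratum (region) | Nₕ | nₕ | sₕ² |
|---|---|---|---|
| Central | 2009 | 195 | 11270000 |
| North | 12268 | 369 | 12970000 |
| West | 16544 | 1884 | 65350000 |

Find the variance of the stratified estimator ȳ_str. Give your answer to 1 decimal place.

Var(ȳ_str) = Σₕ Wₕ²(1 − fₕ)sₕ²/nₕ with Wₕ = Nₕ/N, N = 30821.
Central: Wₕ = 0.06518283; term = 0.06518283²·(1 − 0.09706322)·11270000/195 = 221.72419.
North: Wₕ = 0.39804030; term = 0.39804030²·(1 − 0.03007825)·12970000/369 = 5401.3758.
West: Wₕ = 0.53677687; term = 0.53677687²·(1 − 0.11387814)·65350000/1884 = 8856.1657.
Sum = 14479.266.

14479.3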